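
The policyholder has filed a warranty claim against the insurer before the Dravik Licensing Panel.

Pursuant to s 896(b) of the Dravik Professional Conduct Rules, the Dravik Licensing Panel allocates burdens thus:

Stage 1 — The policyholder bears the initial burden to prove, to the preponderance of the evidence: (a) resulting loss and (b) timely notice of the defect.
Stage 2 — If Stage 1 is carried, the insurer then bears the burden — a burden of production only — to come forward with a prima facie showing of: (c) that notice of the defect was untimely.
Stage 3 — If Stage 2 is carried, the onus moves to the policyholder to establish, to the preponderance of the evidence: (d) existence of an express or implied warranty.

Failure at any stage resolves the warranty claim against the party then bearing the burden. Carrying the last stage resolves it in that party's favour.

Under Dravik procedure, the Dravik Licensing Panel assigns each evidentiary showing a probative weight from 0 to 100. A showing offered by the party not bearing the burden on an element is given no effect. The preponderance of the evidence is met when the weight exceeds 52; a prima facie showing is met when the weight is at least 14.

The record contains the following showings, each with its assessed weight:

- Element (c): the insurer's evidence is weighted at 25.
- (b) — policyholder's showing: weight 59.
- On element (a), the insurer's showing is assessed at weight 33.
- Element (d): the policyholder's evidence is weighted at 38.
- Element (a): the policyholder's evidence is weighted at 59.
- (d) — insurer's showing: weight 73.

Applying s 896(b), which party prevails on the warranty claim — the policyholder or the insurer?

insurer

Stage 1 (policyholder, the preponderance of the evidence, weight exceeds 52): (a) 59 (insurer's 33 disregarded) > 52 — meets; (b) 59 > 52 — meets.
  All elements met. The burden passes to the insurer.
Stage 2 (insurer, a prima facie showing, weight is at least 14): (c) 25 ≥ 14 — meets.
  Stage 2 carried; the burden shifts to the policyholder.
Stage 3 (policyholder, the preponderance of the evidence, weight exceeds 52): (d) 38 (insurer's 73 disregarded) ≤ 52 — fails.
  Not every element is met, so the policyholder fails to carry Stage 3.
The analysis ends at Stage 3; the insurer prevails.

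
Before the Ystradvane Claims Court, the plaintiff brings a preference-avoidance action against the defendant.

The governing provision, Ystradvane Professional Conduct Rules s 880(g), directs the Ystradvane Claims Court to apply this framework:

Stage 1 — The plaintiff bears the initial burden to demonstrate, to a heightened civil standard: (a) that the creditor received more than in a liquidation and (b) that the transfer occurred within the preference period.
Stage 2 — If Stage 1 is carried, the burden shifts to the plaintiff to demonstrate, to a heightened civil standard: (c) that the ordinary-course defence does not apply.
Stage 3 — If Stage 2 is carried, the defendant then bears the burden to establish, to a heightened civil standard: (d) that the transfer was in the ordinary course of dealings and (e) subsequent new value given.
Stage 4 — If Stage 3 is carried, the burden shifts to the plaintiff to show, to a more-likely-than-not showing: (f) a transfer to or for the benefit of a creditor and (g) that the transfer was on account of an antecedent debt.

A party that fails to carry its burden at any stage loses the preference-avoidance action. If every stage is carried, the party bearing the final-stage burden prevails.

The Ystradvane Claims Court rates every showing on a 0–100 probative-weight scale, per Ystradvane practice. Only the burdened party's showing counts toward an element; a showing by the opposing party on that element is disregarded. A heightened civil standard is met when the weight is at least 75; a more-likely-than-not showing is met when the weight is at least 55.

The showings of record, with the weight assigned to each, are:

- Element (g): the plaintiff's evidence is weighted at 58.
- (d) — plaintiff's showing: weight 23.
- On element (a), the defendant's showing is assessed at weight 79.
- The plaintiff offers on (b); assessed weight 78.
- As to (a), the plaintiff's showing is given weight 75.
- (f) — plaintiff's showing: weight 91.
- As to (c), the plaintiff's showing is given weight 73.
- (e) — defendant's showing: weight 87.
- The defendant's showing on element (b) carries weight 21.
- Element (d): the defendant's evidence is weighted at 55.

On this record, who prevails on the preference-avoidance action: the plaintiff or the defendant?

Stage 1 — burden on plaintiff; standard: a heightened civil standard (weight is at least 75).
    (a): 75 (defendant's 79 disregarded) ≥ 75 [met]
    (b): 78 (defendant's 21 disregarded) ≥ 75 [met]
  Stage 1 is satisfied; the plaintiff continues to bear the burden.
Stage 2 — burden on plaintiff; standard: a heightened civil standard (weight is at least 75).
    (c): 73 < 75 [not met]
  Not every element is met, so the plaintiff fails to carry Stage 2.
The defendant prevails.

defendant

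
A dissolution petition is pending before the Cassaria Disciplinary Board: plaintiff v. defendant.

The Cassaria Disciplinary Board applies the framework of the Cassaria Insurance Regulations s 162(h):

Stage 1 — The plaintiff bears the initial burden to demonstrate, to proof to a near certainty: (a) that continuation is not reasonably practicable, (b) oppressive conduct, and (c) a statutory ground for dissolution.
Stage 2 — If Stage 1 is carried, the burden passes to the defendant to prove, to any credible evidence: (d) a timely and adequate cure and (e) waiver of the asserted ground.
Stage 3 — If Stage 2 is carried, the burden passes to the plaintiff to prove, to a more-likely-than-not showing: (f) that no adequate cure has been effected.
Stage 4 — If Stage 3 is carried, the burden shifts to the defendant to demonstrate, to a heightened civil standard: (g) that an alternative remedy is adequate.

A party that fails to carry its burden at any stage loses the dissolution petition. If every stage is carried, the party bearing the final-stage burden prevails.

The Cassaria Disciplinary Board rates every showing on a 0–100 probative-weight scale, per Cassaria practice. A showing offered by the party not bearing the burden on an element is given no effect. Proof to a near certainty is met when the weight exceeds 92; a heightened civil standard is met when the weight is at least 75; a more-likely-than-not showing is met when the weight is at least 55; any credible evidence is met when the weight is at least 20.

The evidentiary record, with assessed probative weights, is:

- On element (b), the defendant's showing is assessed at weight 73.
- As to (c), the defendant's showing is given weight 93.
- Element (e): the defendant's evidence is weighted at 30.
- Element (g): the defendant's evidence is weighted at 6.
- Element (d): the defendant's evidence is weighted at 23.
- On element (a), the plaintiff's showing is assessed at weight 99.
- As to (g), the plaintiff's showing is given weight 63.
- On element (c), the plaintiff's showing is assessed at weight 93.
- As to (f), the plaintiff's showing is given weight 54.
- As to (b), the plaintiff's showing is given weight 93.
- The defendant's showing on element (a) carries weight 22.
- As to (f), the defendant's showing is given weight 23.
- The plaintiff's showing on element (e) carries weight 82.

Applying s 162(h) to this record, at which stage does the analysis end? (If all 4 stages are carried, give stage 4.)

Stage 1 — burden on plaintiff; standard: proof to a near certainty (weight exceeds 92).
    (a): 99 (defendant's 22 disregarded) > 92 [met]
    (b): 93 (defendant's 73 disregarded) > 92 [met]
    (c): 93 (defendant's 93 disregarded) > 92 [met]
  Stage 1 is satisfied; the onus moves to the defendant.
Stage 2 — burden on defendant; standard: any credible evidence (weight is at least 20).
    (d): 23 ≥ 20 [met]
    (e): 30 (plaintiff's 82 disregarded) ≥ 20 [met]
  The defendant carries Stage 2; the plaintiff now bears the burden.
Stage 3 — burden on plaintiff; standard: a more-likely-than-not showing (weight is at least 55).
    (f): 54 (defendant's 23 disregarded) < 55 [not met]
  Stage 3 not carried; the plaintiff fails its burden.
So the defendant prevails.

stage 3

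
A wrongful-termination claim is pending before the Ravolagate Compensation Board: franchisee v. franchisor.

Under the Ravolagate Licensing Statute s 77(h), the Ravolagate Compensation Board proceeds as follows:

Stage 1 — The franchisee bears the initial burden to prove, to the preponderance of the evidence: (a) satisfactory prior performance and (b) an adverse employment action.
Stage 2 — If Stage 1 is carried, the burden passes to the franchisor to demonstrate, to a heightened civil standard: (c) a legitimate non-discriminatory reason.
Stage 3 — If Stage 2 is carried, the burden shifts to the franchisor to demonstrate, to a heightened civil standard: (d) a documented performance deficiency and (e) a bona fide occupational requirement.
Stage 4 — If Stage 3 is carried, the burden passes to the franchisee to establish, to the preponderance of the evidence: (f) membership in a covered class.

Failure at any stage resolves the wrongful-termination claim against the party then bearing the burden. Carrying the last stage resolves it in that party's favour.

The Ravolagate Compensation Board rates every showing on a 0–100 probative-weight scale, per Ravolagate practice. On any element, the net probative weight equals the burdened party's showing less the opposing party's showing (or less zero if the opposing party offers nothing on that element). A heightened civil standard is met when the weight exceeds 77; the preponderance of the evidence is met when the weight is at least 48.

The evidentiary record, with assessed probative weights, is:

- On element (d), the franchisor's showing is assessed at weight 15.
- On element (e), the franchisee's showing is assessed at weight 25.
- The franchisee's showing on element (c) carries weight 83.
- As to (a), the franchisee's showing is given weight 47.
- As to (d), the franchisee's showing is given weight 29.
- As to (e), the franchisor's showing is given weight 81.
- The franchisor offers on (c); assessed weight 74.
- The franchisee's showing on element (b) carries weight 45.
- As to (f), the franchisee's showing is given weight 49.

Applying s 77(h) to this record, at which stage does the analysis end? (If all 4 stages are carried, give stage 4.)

At Stage 1 the franchisee must meet the preponderance of the evidence (weight is at least 48): on (a) the weight is 47, < 48, so (a) does not meet the standard; on (b) the weight is 45, which does not reach 48, so (b) does not meet the standard.
  Not every element is met, so the franchisee fails to carry Stage 1.
The analysis ends at Stage 1; the franchisor prevails.

stage 1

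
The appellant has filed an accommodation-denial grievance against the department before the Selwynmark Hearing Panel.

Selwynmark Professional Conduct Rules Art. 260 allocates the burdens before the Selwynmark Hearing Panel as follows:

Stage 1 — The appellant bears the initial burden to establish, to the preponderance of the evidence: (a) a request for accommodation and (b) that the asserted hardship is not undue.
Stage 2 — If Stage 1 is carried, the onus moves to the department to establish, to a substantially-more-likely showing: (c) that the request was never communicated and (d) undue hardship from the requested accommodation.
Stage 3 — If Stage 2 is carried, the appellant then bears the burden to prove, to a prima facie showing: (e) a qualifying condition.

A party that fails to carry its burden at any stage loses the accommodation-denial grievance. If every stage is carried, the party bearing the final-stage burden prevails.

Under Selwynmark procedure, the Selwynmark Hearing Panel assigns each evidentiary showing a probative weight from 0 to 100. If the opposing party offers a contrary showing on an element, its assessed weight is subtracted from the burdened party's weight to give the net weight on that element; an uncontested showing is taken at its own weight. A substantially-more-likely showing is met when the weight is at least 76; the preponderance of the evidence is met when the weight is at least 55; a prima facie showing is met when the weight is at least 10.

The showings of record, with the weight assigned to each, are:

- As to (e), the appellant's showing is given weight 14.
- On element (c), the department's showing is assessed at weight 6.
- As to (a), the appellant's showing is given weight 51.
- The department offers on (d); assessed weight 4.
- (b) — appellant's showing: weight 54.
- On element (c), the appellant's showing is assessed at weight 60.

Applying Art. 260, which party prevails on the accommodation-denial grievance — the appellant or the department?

Stage 1 (appellant, the preponderance of the evidence, weight is at least 55): (a) 51 < 55 — fails; (b) 54 < 55 — fails.
  Stage 1 not carried; the appellant fails its burden.
So the department prevails.

department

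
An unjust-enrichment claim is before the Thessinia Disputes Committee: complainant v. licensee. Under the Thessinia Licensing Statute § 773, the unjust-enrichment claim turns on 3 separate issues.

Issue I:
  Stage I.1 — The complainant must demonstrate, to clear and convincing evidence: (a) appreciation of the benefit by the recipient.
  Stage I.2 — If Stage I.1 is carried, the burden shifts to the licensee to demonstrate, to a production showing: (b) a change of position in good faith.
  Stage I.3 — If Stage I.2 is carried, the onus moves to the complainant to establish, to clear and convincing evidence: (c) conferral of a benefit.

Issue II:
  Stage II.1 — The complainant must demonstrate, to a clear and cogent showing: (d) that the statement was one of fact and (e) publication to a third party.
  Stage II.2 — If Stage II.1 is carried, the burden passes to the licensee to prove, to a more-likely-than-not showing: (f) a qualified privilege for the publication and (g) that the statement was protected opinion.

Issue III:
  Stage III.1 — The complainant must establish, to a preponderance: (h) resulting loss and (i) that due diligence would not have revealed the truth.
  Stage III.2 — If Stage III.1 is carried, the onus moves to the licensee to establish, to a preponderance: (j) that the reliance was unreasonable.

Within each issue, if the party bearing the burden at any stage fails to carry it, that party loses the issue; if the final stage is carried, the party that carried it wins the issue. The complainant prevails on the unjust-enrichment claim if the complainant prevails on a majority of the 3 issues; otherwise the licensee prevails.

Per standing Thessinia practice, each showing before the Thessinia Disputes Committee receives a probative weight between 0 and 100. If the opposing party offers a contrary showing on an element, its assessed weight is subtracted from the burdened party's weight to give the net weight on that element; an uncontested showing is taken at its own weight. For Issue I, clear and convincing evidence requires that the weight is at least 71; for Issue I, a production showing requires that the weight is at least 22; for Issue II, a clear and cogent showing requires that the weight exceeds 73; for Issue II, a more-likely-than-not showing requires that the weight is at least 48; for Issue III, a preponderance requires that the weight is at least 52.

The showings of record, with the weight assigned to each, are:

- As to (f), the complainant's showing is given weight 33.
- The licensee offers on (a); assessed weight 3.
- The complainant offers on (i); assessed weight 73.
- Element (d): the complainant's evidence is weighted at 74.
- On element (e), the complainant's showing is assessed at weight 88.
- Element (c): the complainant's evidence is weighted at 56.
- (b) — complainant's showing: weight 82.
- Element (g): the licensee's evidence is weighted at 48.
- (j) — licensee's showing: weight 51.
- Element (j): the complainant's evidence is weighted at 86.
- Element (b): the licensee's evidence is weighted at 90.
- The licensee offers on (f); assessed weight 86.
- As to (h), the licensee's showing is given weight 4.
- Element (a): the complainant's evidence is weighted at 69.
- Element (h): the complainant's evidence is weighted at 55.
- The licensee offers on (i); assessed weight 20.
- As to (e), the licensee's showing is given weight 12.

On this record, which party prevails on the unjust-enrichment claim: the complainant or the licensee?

licensee

— Issue I —
At Stage I.1 the complainant must meet clear and convincing evidence (weight is at least 71): on (a) the weight is 69 less the opposing 3 gives net 66, < 71, so (a) does not meet the standard.
  Not every element is met, so the complainant fails to carry Stage I.1.
The analysis ends at Stage I.1; the licensee prevails on this issue.
— Issue II —
Stage II.1 (complainant, a clear and cogent showing, weight exceeds 73): (d) 74 > 73 — meets; (e) net 88−12=76 > 73 — meets.
  Stage II.1 is satisfied; the onus moves to the licensee.
Stage II.2 (licensee, a more-likely-than-not showing, weight is at least 48): (f) net 86−33=53 ≥ 48 — meets; (g) 48 ≥ 48 — meets.
  The licensee carries the last stage.
All stages carried — the licensee prevails on this issue.
— Issue III —
At Stage III.1 the complainant must meet a preponderance (weight is at least 52): on (h) the weight is 55 less the opposing 4 gives net 51, which does not reach 52, so (h) does not meet the standard; on (i) the weight is 73 less the opposing 20 gives net 53, which does reach 52, so (i) meets the standard.
  The complainant does not carry Stage III.1.
The licensee prevails on this issue.
Per-issue: Issue I → licensee; Issue II → licensee; Issue III → licensee. The complainant must prevail on a majority of issues; overall, the licensee prevails.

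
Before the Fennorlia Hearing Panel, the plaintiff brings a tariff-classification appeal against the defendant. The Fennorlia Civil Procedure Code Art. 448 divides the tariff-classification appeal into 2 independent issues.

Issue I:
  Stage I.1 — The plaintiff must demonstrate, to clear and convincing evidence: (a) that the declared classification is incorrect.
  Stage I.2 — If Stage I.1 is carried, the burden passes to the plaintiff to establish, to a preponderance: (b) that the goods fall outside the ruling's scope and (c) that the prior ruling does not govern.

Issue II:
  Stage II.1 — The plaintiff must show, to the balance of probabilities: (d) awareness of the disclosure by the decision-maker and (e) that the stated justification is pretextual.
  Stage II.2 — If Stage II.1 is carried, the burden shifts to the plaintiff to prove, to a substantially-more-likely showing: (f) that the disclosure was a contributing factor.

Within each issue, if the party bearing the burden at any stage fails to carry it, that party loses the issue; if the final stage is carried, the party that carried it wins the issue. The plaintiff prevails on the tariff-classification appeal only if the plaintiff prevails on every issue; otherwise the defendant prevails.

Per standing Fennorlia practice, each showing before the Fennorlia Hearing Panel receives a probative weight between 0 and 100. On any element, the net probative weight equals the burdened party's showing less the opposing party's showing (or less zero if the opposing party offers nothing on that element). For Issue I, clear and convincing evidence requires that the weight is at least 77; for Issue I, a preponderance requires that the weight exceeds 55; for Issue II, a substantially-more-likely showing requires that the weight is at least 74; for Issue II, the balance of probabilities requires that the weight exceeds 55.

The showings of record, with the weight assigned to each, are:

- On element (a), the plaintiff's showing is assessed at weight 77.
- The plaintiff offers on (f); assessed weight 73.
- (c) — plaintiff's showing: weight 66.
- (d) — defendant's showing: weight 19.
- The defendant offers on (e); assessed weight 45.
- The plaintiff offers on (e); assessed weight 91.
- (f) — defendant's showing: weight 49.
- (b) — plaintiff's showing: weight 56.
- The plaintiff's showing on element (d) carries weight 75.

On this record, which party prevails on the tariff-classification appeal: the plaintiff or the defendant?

— Issue I —
Stage I.1 — burden on plaintiff; standard: clear and convincing evidence (weight is at least 77).
    (a): 77 ≥ 77 [met]
  Stage I.1 carried; the burden remains with the plaintiff.
Stage I.2 — burden on plaintiff; standard: a preponderance (weight exceeds 55).
    (b): 56 > 55 [met]
    (c): 66 > 55 [met]
  The plaintiff carries the last stage.
All stages carried — the plaintiff prevails on this issue.
— Issue II —
Stage II.1 (plaintiff, the balance of probabilities, weight exceeds 55): (d) net 75−19=56 > 55 — meets; (e) net 91−45=46 ≤ 55 — fails.
  Stage II.1 not carried; the plaintiff fails its burden.
The analysis ends at Stage II.1; the defendant prevails on this issue.
Per-issue: Issue I → plaintiff; Issue II → defendant. The plaintiff must prevail on every issue; overall, the defendant prevails.

defendant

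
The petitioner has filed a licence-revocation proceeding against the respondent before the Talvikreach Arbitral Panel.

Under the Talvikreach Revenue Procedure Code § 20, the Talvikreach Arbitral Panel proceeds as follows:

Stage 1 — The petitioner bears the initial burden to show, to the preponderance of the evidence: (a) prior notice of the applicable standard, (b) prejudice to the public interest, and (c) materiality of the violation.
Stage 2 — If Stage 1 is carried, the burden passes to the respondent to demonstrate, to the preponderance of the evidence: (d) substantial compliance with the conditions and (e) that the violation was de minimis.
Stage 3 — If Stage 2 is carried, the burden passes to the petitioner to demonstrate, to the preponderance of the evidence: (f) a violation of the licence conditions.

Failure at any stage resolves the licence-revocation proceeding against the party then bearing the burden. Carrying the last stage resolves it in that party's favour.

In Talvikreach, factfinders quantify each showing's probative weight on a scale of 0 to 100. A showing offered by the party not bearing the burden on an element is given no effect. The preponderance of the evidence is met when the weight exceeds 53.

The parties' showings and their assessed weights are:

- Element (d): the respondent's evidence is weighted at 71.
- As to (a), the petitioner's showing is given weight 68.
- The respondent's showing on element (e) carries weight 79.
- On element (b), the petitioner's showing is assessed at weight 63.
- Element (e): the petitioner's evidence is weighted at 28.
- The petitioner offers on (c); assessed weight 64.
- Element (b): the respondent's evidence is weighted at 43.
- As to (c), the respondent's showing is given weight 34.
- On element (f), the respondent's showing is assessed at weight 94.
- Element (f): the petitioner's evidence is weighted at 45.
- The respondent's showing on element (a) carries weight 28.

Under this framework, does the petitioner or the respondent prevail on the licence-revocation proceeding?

Stage 1 — burden on petitioner; standard: the preponderance of the evidence (weight exceeds 53).
    (a): 68 (respondent's 28 disregarded) > 53 [met]
    (b): 63 (respondent's 43 disregarded) > 53 [met]
    (c): 64 (respondent's 34 disregarded) > 53 [met]
  Stage 1 is satisfied; the onus moves to the respondent.
Stage 2 — burden on respondent; standard: the preponderance of the evidence (weight exceeds 53).
    (d): 71 > 53 [met]
    (e): 79 (petitioner's 28 disregarded) > 53 [met]
  All elements met. The burden passes to the petitioner.
Stage 3 — burden on petitioner; standard: the preponderance of the evidence (weight exceeds 53).
    (f): 45 (respondent's 94 disregarded) ≤ 53 [not met]
  The petitioner does not carry Stage 3.
So the respondent prevails.

respondent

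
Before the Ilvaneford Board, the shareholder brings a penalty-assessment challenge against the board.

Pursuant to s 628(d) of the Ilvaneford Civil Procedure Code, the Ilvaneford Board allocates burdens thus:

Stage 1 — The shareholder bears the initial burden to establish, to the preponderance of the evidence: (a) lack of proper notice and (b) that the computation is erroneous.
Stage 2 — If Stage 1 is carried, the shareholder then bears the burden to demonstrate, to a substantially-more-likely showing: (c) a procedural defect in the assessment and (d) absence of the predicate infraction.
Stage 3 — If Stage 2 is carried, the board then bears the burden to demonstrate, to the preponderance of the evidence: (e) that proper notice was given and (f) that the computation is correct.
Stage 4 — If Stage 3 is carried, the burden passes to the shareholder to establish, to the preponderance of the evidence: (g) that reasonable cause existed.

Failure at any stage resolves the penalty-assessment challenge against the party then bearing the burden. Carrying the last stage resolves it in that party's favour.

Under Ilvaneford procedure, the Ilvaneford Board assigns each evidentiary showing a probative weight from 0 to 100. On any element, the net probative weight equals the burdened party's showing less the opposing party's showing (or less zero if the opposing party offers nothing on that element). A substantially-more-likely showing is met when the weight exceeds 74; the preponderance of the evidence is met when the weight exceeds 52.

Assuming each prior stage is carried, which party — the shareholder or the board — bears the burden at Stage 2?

shareholder

Stage 2's rule assigns the burden to the shareholder (to a substantially-more-likely showing).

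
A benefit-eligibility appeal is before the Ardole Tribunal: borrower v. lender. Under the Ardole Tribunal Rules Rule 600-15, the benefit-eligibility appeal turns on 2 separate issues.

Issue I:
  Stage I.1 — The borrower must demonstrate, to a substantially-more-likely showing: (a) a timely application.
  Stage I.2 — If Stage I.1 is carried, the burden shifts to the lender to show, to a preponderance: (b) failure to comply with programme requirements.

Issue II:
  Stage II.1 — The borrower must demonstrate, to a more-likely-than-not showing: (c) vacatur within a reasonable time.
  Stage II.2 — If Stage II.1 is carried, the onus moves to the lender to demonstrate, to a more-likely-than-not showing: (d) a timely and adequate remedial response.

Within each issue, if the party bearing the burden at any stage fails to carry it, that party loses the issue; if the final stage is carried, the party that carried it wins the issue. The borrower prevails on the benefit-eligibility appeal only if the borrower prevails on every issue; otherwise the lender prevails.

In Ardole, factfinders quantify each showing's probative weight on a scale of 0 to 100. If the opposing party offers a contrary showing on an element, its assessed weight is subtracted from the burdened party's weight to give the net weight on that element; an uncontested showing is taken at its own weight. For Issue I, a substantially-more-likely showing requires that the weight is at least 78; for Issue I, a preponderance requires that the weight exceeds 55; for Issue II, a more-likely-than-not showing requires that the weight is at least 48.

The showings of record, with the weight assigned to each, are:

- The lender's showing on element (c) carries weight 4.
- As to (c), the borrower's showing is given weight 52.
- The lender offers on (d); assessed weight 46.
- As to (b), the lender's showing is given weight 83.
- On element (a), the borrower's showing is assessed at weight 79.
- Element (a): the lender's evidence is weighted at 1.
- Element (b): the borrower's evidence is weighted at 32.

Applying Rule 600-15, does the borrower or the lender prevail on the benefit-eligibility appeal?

borrower

— Issue I —
Stage I.1 — burden on borrower; standard: a substantially-more-likely showing (weight is at least 78).
    (a): 79 − 1 = 78 ≥ 78 [met]
  All elements met. The burden passes to the lender.
Stage I.2 — burden on lender; standard: a preponderance (weight exceeds 55).
    (b): 83 − 32 = 51 ≤ 55 [not met]
  Stage I.2 not carried; the lender fails its burden.
So the borrower prevails on this issue.
— Issue II —
Stage II.1 (borrower, a more-likely-than-not showing, weight is at least 48): (c) net 52−4=48 ≥ 48 — meets.
  All elements met. The burden passes to the lender.
Stage II.2 (lender, a more-likely-than-not showing, weight is at least 48): (d) 46 < 48 — fails.
  The lender does not carry Stage II.2.
So the borrower prevails on this issue.
Per-issue: Issue I → borrower; Issue II → borrower. The borrower must prevail on every issue; overall, the borrower prevails.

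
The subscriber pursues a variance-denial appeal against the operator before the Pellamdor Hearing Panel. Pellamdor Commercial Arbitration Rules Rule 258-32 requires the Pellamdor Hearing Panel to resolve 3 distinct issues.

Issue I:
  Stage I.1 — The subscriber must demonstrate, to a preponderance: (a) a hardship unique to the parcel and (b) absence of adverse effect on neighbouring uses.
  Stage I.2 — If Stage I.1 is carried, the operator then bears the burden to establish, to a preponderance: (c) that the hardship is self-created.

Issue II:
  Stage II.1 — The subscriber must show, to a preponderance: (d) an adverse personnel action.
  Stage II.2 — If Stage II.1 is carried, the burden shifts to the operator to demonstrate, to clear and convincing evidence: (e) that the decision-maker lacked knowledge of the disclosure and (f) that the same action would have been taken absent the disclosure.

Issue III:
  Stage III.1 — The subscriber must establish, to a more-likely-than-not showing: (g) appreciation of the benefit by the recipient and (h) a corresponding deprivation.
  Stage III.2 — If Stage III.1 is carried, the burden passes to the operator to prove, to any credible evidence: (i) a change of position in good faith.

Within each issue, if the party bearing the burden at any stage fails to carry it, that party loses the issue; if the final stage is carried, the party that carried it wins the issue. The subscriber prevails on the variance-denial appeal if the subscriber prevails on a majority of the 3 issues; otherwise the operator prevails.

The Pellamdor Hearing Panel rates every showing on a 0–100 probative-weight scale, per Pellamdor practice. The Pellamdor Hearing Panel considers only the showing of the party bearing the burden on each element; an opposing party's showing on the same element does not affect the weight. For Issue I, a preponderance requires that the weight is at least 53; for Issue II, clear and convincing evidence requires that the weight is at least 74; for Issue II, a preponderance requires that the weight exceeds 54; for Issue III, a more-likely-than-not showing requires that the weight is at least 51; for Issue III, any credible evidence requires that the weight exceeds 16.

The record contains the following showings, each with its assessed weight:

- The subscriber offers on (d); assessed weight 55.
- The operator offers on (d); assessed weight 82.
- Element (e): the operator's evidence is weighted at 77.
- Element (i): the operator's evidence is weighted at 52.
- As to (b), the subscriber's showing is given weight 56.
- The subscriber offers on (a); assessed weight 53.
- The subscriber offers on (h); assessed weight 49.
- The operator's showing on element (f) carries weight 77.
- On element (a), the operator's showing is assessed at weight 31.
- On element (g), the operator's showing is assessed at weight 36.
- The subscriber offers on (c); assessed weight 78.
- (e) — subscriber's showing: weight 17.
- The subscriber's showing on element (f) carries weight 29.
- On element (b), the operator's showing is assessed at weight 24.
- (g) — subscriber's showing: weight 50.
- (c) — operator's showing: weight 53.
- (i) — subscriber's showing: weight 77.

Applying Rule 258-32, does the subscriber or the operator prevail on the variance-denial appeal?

operator

— Issue I —
Stage I.1 (subscriber, a preponderance, weight is at least 53): (a) 53 (operator's 31 disregarded) ≥ 53 — meets; (b) 56 (operator's 24 disregarded) ≥ 53 — meets.
  Stage I.1 carried; the burden shifts to the operator.
Stage I.2 (operator, a preponderance, weight is at least 53): (c) 53 (subscriber's 78 disregarded) ≥ 53 — meets.
  The operator carries the last stage.
Every stage carried; the operator prevails on this issue.
— Issue II —
At Stage II.1 the subscriber must meet a preponderance (weight exceeds 54): on (d) the weight is 55 (the operator's 82 is given no effect), > 54, so (d) meets the standard.
  Stage II.1 is satisfied; the onus moves to the operator.
At Stage II.2 the operator must meet clear and convincing evidence (weight is at least 74): on (e) the weight is 77 (the subscriber's 17 is given no effect), which does reach 74, so (e) meets the standard; on (f) the weight is 77 (the subscriber's 29 is given no effect), which does reach 74, so (f) meets the standard.
  The operator carries the last stage.
With every stage satisfied, the operator prevails on this issue.
— Issue III —
Stage III.1 — burden on subscriber; standard: a more-likely-than-not showing (weight is at least 51).
    (g): 50 (operator's 36 disregarded) < 51 [not met]
    (h): 49 < 51 [not met]
  Not every element is met, so the subscriber fails to carry Stage III.1.
So the operator prevails on this issue.
Per-issue: Issue I → operator; Issue II → operator; Issue III → operator. The subscriber must prevail on a majority of issues; overall, the operator prevails.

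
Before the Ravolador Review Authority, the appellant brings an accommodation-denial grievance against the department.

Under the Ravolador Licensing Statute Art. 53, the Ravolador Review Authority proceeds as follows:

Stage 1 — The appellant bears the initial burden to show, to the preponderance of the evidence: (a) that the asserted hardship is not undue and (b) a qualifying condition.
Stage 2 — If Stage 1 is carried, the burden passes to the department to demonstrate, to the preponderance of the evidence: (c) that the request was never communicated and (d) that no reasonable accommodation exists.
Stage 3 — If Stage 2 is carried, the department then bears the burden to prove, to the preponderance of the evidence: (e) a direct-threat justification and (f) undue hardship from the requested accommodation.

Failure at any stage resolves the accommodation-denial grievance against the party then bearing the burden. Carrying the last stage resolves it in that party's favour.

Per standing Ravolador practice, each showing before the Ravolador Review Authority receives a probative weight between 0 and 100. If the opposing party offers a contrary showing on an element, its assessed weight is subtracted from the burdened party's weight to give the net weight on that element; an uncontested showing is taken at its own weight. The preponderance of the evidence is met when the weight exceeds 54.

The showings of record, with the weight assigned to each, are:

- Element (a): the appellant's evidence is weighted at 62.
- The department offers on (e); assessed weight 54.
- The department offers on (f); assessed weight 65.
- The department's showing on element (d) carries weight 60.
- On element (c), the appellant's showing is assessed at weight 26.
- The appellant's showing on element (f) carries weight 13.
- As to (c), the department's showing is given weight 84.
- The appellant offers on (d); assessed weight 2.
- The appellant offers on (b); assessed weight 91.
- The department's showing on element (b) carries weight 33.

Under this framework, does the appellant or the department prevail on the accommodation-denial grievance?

appellant

Stage 1 (appellant, the preponderance of the evidence, weight exceeds 54): (a) 62 > 54 — meets; (b) net 91−33=58 > 54 — meets.
  All elements met. The burden passes to the department.
Stage 2 (department, the preponderance of the evidence, weight exceeds 54): (c) net 84−26=58 > 54 — meets; (d) net 60−2=58 > 54 — meets.
  Stage 2 is satisfied; the department continues to bear the burden.
Stage 3 (department, the preponderance of the evidence, weight exceeds 54): (e) 54 ≤ 54 — fails; (f) net 65−13=52 ≤ 54 — fails.
  Stage 3 not carried; the department fails its burden.
The appellant prevails.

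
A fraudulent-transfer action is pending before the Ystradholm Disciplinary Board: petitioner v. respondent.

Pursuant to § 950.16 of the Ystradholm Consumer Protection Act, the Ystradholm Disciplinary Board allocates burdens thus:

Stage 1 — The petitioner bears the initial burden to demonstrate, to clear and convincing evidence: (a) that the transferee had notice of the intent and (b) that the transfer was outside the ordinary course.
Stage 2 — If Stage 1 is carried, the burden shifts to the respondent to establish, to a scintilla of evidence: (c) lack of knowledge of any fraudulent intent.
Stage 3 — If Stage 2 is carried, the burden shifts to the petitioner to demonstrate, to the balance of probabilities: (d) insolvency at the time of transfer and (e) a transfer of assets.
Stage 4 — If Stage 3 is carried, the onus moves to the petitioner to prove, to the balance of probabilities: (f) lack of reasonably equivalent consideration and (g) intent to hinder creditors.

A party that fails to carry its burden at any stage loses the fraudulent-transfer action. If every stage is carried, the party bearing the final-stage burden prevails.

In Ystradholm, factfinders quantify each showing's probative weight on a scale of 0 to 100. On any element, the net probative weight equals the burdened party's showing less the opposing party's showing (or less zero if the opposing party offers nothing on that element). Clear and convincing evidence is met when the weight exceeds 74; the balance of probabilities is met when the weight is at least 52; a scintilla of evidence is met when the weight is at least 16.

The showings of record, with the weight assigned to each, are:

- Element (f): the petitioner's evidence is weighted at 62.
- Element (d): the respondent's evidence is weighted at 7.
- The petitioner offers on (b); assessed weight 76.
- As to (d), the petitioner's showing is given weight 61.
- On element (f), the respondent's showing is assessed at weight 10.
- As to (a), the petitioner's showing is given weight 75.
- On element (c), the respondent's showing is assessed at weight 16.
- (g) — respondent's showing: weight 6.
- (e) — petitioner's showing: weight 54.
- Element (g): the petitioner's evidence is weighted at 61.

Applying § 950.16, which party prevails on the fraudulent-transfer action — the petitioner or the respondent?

petitioner

At Stage 1 the petitioner must meet clear and convincing evidence (weight exceeds 74): on (a) the weight is 75, which does exceed 74, so (a) meets the standard; on (b) the weight is 76, which does exceed 74, so (b) meets the standard.
  Stage 1 carried; the burden shifts to the respondent.
At Stage 2 the respondent must meet a scintilla of evidence (weight is at least 16): on (c) the weight is 16, ≥ 16, so (c) meets the standard.
  Stage 2 carried; the burden shifts to the petitioner.
At Stage 3 the petitioner must meet the balance of probabilities (weight is at least 52): on (d) the weight is 61 less the opposing 7 gives net 54, ≥ 52, so (d) meets the standard; on (e) the weight is 54, which does reach 52, so (e) meets the standard.
  Stage 3 is satisfied; the petitioner continues to bear the burden.
At Stage 4 the petitioner must meet the balance of probabilities (weight is at least 52): on (f) the weight is 62 less the opposing 10 gives net 52, ≥ 52, so (f) meets the standard; on (g) the weight is 61 less the opposing 6 gives net 55, ≥ 52, so (g) meets the standard.
  The petitioner carries the last stage.
All stages carried — the petitioner prevails.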